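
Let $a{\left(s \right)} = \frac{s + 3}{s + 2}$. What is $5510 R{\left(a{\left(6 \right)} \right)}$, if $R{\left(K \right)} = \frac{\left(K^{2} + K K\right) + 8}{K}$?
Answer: $\frac{928435}{18} \approx 51580.0$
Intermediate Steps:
$a{\left(s \right)} = \frac{3 + s}{2 + s}$
$R{\left(K \right)} = \frac{8 + 2 K^{2}}{K}$ ($R{\left(K \right)} = \frac{\left(K^{2} + K^{2}\right) + 8}{K} = \frac{2 K^{2} + 8}{K} = \frac{8 + 2 K^{2}}{K}$)
$5510 R{\left(a{\left(6 \right)} \right)} = 5510 \left(2 \frac{3 + 6}{2 + 6} + \frac{8}{\frac{1}{2 + 6} \left(3 + 6\right)}\right) = 5510 \left(2 \cdot \frac{1}{8} \cdot 9 + \frac{8}{\frac{1}{8} \cdot 9}\right) = 5510 \left(2 \cdot \frac{9}{8} + \frac{8}{\frac{9}{8}}\right) = 5510 \left(\frac{9}{4} + 8 \cdot \frac{8}{9}\right) = 5510 \left(\frac{9}{4} + \frac{64}{9}\right) = 5510 \cdot \frac{337}{36} = \frac{928435}{18}$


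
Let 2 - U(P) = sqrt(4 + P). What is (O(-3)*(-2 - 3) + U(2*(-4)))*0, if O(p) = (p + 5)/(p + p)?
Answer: 0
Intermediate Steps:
O(p) = (5 + p)/(2*p) (O(p) = (5 + p)/((2*p)) = (5 + p)*(1/(2*p)) = (5 + p)/(2*p))
U(P) = 2 - sqrt(4 + P)
(O(-3)*(-2 - 3) + U(2*(-4)))*0 = (((1/2)*(5 - 3)/(-3))*(-2 - 3) + (2 - sqrt(4 + 2*(-4))))*0 = (((1/2)*(-1/3)*2)*(-5) + (2 - sqrt(4 - 8)))*0 = (-1/3*(-5) + (2 - sqrt(-4)))*0 = (5/3 + (2 - 2*I))*0 = (11/3 - 2*I)*0 = 0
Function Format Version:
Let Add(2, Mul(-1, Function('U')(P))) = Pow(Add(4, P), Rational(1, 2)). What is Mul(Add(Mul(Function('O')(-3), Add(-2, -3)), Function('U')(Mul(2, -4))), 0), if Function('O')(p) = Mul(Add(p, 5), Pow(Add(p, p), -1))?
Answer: 0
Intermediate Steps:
Function('O')(p) = Mul(Rational(1, 2), Pow(p, -1), Add(5, p)) (Function('O')(p) = Mul(Add(5, p), Pow(Mul(2, p), -1)) = Mul(Add(5, p), Mul(Rational(1, 2), Pow(p, -1))) = Mul(Rational(1, 2), Pow(p, -1), Add(5, p)))
Function('U')(P) = Add(2, Mul(-1, Pow(Add(4, P), Rational(1, 2))))
Mul(Add(Mul(Function('O')(-3), Add(-2, -3)), Function('U')(Mul(2, -4))), 0) = Mul(Add(Mul(Mul(Rational(1, 2), Pow(-3, -1), Add(5, -3)), Add(-2, -3)), Add(2, Mul(-1, Pow(Add(4, Mul(2, -4)), Rational(1, 2))))), 0) = Mul(Add(Mul(Mul(Rational(1, 2), Rational(-1, 3), 2), -5), Add(2, Mul(-1, Pow(Add(4, -8), Rational(1, 2))))), 0) = Mul(Add(Mul(Rational(-1, 3), -5), Add(2, Mul(-1, Pow(-4, Rational(1, 2))))), 0) = Mul(Add(Rational(5, 3), Add(2, Mul(-1, Mul(2, I)))), 0) = Mul(Add(Rational(5, 3), Add(2, Mul(-2, I))), 0) = Mul(Add(Rational(11, 3), Mul(-2, I)), 0) = 0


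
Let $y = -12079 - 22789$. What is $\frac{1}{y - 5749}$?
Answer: $- \frac{1}{40617} \approx -2.462 \cdot 10^{-5}$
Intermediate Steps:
$y = -34868$ ($y = -12079 - 22789 = -34868$)
$\frac{1}{y - 5749} = \frac{1}{-34868 - 5749} = \frac{1}{-40617} = - \frac{1}{40617}$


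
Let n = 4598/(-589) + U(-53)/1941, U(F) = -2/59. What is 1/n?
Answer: -3550089/27713660 ≈ -0.12810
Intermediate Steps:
U(F) = -2/59 (U(F) = -2*1/59 = -2/59)
n = -27713660/3550089 (n = 4598/(-589) - 2/59/1941 = 4598*(-1/589) - 2/59*1/1941 = -242/31 - 2/114519 = -27713660/3550089 ≈ -7.8065)
1/n = 1/(-27713660/3550089) = -3550089/27713660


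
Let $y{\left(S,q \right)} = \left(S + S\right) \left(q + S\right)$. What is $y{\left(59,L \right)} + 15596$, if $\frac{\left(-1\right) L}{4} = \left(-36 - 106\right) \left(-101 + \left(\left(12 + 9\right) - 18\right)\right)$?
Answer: $-6545794$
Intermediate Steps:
$L = -55664$ ($L = - 4 \left(-36 - 106\right) \left(-101 + \left(\left(12 + 9\right) - 18\right)\right) = - 4 \left(- 142 \left(-101 + \left(21 - 18\right)\right)\right) = - 4 \left(- 142 \left(-101 + 3\right)\right) = - 4 \left(\left(-142\right) \left(-98\right)\right) = \left(-4\right) 13916 = -55664$)
$y{\left(S,q \right)} = 2 S \left(S + q\right)$
$y{\left(59,L \right)} + 15596 = 2 \cdot 59 \left(59 - 55664\right) + 15596 = 2 \cdot 59 \left(-55605\right) + 15596 = -6561390 + 15596 = -6545794$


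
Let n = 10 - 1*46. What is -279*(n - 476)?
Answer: 142848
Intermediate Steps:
n = -36 (n = 10 - 46 = -36)
-279*(n - 476) = -279*(-36 - 476) = -279*(-512) = 142848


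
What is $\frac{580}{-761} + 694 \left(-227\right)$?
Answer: $- \frac{119886998}{761} \approx -1.5754 \cdot 10^{5}$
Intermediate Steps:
$\frac{580}{-761} + 694 \left(-227\right) = 580 \left(- \frac{1}{761}\right) - 157538 = - \frac{580}{761} - 157538 = - \frac{119886998}{761}$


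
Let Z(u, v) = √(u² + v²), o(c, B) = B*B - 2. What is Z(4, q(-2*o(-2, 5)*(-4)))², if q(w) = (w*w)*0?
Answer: 16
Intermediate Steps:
o(c, B) = -2 + B² (o(c, B) = B² - 2 = -2 + B²)
q(w) = 0 (q(w) = w²*0 = 0)
Z(4, q(-2*o(-2, 5)*(-4)))² = (√(4² + 0²))² = (√(16 + 0))² = (√16)² = 4² = 16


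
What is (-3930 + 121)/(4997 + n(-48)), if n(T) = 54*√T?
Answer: -19033573/25109977 + 822744*I*√3/25109977 ≈ -0.75801 + 0.056752*I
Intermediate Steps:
(-3930 + 121)/(4997 + n(-48)) = (-3930 + 121)/(4997 + 54*√(-48)) = -3809/(4997 + 54*(4*I*√3)) = -3809/(4997 + 216*I*√3)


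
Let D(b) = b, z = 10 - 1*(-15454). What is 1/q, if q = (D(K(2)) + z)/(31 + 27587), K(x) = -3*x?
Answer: 13809/7729 ≈ 1.7866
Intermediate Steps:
z = 15464 (z = 10 + 15454 = 15464)
q = 7729/13809 (q = (-3*2 + 15464)/(31 + 27587) = (-6 + 15464)/27618 = 15458*(1/27618) = 7729/13809 ≈ 0.55971)
1/q = 1/(7729/13809) = 13809/7729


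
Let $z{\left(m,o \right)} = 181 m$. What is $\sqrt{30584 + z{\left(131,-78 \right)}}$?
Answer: $\sqrt{54295} \approx 233.01$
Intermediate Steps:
$\sqrt{30584 + z{\left(131,-78 \right)}} = \sqrt{30584 + 181 \cdot 131} = \sqrt{30584 + 23711} = \sqrt{54295}$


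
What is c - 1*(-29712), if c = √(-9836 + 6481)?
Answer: 29712 + I*√3355 ≈ 29712.0 + 57.922*I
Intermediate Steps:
c = I*√3355 (c = √(-3355) = I*√3355 ≈ 57.922*I)
c - 1*(-29712) = I*√3355 - 1*(-29712) = I*√3355 + 29712 = 29712 + I*√3355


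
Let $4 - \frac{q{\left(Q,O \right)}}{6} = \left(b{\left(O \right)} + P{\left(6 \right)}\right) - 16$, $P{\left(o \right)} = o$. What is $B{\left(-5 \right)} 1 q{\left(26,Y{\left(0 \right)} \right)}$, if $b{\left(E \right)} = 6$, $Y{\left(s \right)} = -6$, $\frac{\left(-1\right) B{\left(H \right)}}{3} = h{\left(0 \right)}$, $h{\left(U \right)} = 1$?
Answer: $-144$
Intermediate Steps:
$B{\left(H \right)} = -3$ ($B{\left(H \right)} = \left(-3\right) 1 = -3$)
$q{\left(Q,O \right)} = 48$ ($q{\left(Q,O \right)} = 24 - 6 \left(\left(6 + 6\right) - 16\right) = 24 - 6 \left(12 - 16\right) = 24 - -24 = 24 + 24 = 48$)
$B{\left(-5 \right)} 1 q{\left(26,Y{\left(0 \right)} \right)} = \left(-3\right) 1 \cdot 48 = \left(-3\right) 48 = -144$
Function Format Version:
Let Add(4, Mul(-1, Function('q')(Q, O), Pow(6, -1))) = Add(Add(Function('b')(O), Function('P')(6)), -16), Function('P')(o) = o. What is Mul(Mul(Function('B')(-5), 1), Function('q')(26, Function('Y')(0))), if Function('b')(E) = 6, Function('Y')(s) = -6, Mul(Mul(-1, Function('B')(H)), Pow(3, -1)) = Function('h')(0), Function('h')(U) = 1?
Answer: -144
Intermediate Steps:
Function('B')(H) = -3 (Function('B')(H) = Mul(-3, 1) = -3)
Function('q')(Q, O) = 48 (Function('q')(Q, O) = Add(24, Mul(-6, Add(Add(6, 6), -16))) = Add(24, Mul(-6, Add(12, -16))) = Add(24, Mul(-6, -4)) = Add(24, 24) = 48)
Mul(Mul(Function('B')(-5), 1), Function('q')(26, Function('Y')(0))) = Mul(Mul(-3, 1), 48) = Mul(-3, 48) = -144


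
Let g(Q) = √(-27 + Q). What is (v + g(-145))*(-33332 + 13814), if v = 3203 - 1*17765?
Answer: 284221116 - 39036*I*√43 ≈ 2.8422e+8 - 2.5598e+5*I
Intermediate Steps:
v = -14562 (v = 3203 - 17765 = -14562)
(v + g(-145))*(-33332 + 13814) = (-14562 + √(-27 - 145))*(-33332 + 13814) = (-14562 + √(-172))*(-19518) = (-14562 + 2*I*√43)*(-19518) = 284221116 - 39036*I*√43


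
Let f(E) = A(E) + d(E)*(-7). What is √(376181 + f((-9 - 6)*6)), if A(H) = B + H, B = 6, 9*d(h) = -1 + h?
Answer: √3385510/3 ≈ 613.33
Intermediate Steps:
d(h) = -⅑ + h/9 (d(h) = (-1 + h)/9 = -⅑ + h/9)
A(H) = 6 + H
f(E) = 61/9 + 2*E/9 (f(E) = (6 + E) + (-⅑ + E/9)*(-7) = (6 + E) + (7/9 - 7*E/9) = 61/9 + 2*E/9)
√(376181 + f((-9 - 6)*6)) = √(376181 + (61/9 + 2*((-9 - 6)*6)/9)) = √(376181 + (61/9 + 2*(-15*6)/9)) = √(376181 + (61/9 + (2/9)*(-90))) = √(376181 + (61/9 - 20)) = √(376181 - 119/9) = √(3385510/9) = √3385510/3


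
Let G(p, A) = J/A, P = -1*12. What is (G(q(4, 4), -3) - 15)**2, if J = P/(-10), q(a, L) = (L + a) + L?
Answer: 5929/25 ≈ 237.16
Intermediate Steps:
q(a, L) = a + 2*L
P = -12
J = 6/5 (J = -12/(-10) = -12*(-1/10) = 6/5 ≈ 1.2000)
G(p, A) = 6/(5*A)
(G(q(4, 4), -3) - 15)**2 = ((6/5)/(-3) - 15)**2 = ((6/5)*(-1/3) - 15)**2 = (-2/5 - 15)**2 = (-77/5)**2 = 5929/25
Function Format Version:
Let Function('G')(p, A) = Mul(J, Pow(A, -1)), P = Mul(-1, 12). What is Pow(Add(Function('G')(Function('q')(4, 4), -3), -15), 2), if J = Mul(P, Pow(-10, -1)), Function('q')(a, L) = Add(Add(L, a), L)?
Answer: Rational(5929, 25) ≈ 237.16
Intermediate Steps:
Function('q')(a, L) = Add(a, Mul(2, L))
P = -12
J = Rational(6, 5) (J = Mul(-12, Pow(-10, -1)) = Mul(-12, Rational(-1, 10)) = Rational(6, 5) ≈ 1.2000)
Function('G')(p, A) = Mul(Rational(6, 5), Pow(A, -1))
Pow(Add(Function('G')(Function('q')(4, 4), -3), -15), 2) = Pow(Add(Mul(Rational(6, 5), Pow(-3, -1)), -15), 2) = Pow(Add(Mul(Rational(6, 5), Rational(-1, 3)), -15), 2) = Pow(Add(Rational(-2, 5), -15), 2) = Pow(Rational(-77, 5), 2) = Rational(5929, 25)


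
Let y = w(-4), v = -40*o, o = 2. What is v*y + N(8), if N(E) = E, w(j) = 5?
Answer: -392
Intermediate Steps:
v = -80 (v = -40*2 = -80)
y = 5
v*y + N(8) = -80*5 + 8 = -400 + 8 = -392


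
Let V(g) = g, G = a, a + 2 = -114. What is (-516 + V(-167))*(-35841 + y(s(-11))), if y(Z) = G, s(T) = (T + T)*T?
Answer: 24558631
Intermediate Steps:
a = -116 (a = -2 - 114 = -116)
s(T) = 2*T² (s(T) = (2*T)*T = 2*T²)
G = -116
y(Z) = -116
(-516 + V(-167))*(-35841 + y(s(-11))) = (-516 - 167)*(-35841 - 116) = -683*(-35957) = 24558631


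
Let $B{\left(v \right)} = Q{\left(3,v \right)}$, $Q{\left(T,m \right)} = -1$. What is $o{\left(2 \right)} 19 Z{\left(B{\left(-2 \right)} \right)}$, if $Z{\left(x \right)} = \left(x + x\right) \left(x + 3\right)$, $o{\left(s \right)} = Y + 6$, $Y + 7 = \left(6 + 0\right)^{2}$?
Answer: $-2660$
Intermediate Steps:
$B{\left(v \right)} = -1$
$Y = 29$ ($Y = -7 + \left(6 + 0\right)^{2} = -7 + 6^{2} = -7 + 36 = 29$)
$o{\left(s \right)} = 35$ ($o{\left(s \right)} = 29 + 6 = 35$)
$Z{\left(x \right)} = 2 x \left(3 + x\right)$
$o{\left(2 \right)} 19 Z{\left(B{\left(-2 \right)} \right)} = 35 \cdot 19 \cdot 2 \left(-1\right) \left(3 - 1\right) = 665 \cdot 2 \left(-1\right) 2 = 665 \left(-4\right) = -2660$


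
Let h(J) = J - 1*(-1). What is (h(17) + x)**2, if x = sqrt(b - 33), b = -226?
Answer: (18 + I*sqrt(259))**2 ≈ 65.0 + 579.37*I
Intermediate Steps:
x = I*sqrt(259) (x = sqrt(-226 - 33) = sqrt(-259) = I*sqrt(259) ≈ 16.093*I)
h(J) = 1 + J (h(J) = J + 1 = 1 + J)
(h(17) + x)**2 = ((1 + 17) + I*sqrt(259))**2 = (18 + I*sqrt(259))**2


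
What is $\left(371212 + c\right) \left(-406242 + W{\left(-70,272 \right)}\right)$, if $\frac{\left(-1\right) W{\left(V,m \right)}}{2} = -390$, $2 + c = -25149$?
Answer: $-140314585182$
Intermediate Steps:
$c = -25151$ ($c = -2 - 25149 = -25151$)
$W{\left(V,m \right)} = 780$ ($W{\left(V,m \right)} = \left(-2\right) \left(-390\right) = 780$)
$\left(371212 + c\right) \left(-406242 + W{\left(-70,272 \right)}\right) = \left(371212 - 25151\right) \left(-406242 + 780\right) = 346061 \left(-405462\right) = -140314585182$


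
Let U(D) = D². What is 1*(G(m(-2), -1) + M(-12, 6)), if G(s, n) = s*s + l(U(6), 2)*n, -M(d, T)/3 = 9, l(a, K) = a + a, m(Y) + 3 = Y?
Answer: -74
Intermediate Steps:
m(Y) = -3 + Y
l(a, K) = 2*a
M(d, T) = -27 (M(d, T) = -3*9 = -27)
G(s, n) = s² + 72*n (G(s, n) = s*s + (2*6²)*n = s² + (2*36)*n = s² + 72*n)
1*(G(m(-2), -1) + M(-12, 6)) = 1*(((-3 - 2)² + 72*(-1)) - 27) = 1*(((-5)² - 72) - 27) = 1*((25 - 72) - 27) = 1*(-47 - 27) = 1*(-74) = -74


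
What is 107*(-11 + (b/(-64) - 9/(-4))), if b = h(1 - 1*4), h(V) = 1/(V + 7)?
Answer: -239787/256 ≈ -936.67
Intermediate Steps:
h(V) = 1/(7 + V)
b = 1/4 (b = 1/(7 + (1 - 1*4)) = 1/(7 + (1 - 4)) = 1/(7 - 3) = 1/4 ≈ 0.25000)
107*(-11 + (b/(-64) - 9/(-4))) = 107*(-11 + ((1/4)/(-64) - 9/(-4))) = 107*(-11 + ((1/4)*(-1/64) - 9*(-1/4))) = 107*(-11 + (-1/256 + 9/4)) = 107*(-11 + 575/256) = 107*(-2241/256) = -239787/256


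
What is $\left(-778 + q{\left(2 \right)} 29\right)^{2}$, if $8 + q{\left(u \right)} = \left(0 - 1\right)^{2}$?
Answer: $962361$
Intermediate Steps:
$q{\left(u \right)} = -7$ ($q{\left(u \right)} = -8 + \left(0 - 1\right)^{2} = -8 + \left(-1\right)^{2} = -8 + 1 = -7$)
$\left(-778 + q{\left(2 \right)} 29\right)^{2} = \left(-778 - 203\right)^{2} = \left(-981\right)^{2} = 962361$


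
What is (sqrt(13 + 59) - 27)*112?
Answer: -3024 + 672*sqrt(2) ≈ -2073.6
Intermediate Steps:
(sqrt(13 + 59) - 27)*112 = (sqrt(72) - 27)*112 = (6*sqrt(2) - 27)*112 = (-27 + 6*sqrt(2))*112 = -3024 + 672*sqrt(2)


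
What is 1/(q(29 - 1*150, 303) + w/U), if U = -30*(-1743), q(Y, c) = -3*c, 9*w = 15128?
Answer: -235305/213884681 ≈ -0.0011001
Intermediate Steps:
w = 15128/9 (w = (⅑)*15128 = 15128/9 ≈ 1680.9)
U = 52290
1/(q(29 - 1*150, 303) + w/U) = 1/(-3*303 + (15128/9)/52290) = 1/(-909 + (15128/9)*(1/52290)) = 1/(-909 + 7564/235305) = 1/(-213884681/235305) = -235305/213884681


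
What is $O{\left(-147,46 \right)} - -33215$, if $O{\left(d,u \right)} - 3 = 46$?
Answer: $33264$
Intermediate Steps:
$O{\left(d,u \right)} = 49$ ($O{\left(d,u \right)} = 3 + 46 = 49$)
$O{\left(-147,46 \right)} - -33215 = 49 - -33215 = 49 + 33215 = 33264$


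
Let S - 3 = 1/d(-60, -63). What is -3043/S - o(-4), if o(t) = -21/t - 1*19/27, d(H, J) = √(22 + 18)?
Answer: -39613549/38772 + 6086*√10/359 ≈ -968.10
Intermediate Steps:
d(H, J) = 2*√10 (d(H, J) = √40 = 2*√10)
o(t) = -19/27 - 21/t (o(t) = -21/t - 19*1/27 = -21/t - 19/27 = -19/27 - 21/t)
S = 3 + √10/20 (S = 3 + 1/(2*√10) = 3 + √10/20 ≈ 3.1581)
-3043/S - o(-4) = -3043/(3 + √10/20) - (-19/27 - 21/(-4)) = -3043/(3 + √10/20) - (-19/27 - 21*(-¼)) = -3043/(3 + √10/20) - (-19/27 + 21/4) = -3043/(3 + √10/20) - 1*491/108 = -3043/(3 + √10/20) - 491/108 = -491/108 - 3043/(3 + √10/20)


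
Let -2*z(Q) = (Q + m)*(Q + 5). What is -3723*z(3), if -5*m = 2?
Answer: 193596/5 ≈ 38719.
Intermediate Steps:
m = -2/5 (m = -1/5*2 = -2/5 ≈ -0.40000)
z(Q) = -(5 + Q)*(-2/5 + Q)/2 (z(Q) = -(Q - 2/5)*(Q + 5)/2 = -(-2/5 + Q)*(5 + Q)/2 = -(5 + Q)*(-2/5 + Q)/2)
-3723*z(3) = -3723*(1 - 23/10*3 - 1/2*3**2) = -3723*(1 - 69/10 - 1/2*9) = -3723*(1 - 69/10 - 9/2) = -3723*(-52/5) = 193596/5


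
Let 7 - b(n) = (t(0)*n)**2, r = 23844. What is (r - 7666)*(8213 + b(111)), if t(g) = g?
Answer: 132983160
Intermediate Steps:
b(n) = 7 (b(n) = 7 - (0*n)**2 = 7 - 1*0**2 = 7 - 1*0 = 7 + 0 = 7)
(r - 7666)*(8213 + b(111)) = (23844 - 7666)*(8213 + 7) = 16178*8220 = 132983160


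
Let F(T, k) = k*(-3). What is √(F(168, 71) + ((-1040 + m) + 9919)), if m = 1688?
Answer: √10354 ≈ 101.75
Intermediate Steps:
F(T, k) = -3*k
√(F(168, 71) + ((-1040 + m) + 9919)) = √(-3*71 + ((-1040 + 1688) + 9919)) = √(-213 + (648 + 9919)) = √(-213 + 10567) = √10354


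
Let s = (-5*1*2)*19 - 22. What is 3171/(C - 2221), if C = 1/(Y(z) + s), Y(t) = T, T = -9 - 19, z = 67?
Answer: -761040/533041 ≈ -1.4277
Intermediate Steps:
s = -212 (s = -5*2*19 - 22 = -10*19 - 22 = -190 - 22 = -212)
T = -28
Y(t) = -28
C = -1/240 (C = 1/(-28 - 212) = 1/(-240) = -1/240 ≈ -0.0041667)
3171/(C - 2221) = 3171/(-1/240 - 2221) = 3171/(-533041/240) = 3171*(-240/533041) = -761040/533041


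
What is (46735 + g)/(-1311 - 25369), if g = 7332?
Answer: -54067/26680 ≈ -2.0265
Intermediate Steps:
(46735 + g)/(-1311 - 25369) = (46735 + 7332)/(-1311 - 25369) = 54067/(-26680) = 54067*(-1/26680) = -54067/26680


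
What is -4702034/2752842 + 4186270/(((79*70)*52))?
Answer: 508601149115/39580362276 ≈ 12.850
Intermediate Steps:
-4702034/2752842 + 4186270/(((79*70)*52)) = -4702034*1/2752842 + 4186270/((5530*52)) = -2351017/1376421 + 4186270/287560 = -2351017/1376421 + 4186270*(1/287560) = -2351017/1376421 + 418627/28756 = 508601149115/39580362276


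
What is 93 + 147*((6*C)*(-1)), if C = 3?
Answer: -2553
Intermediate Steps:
93 + 147*((6*C)*(-1)) = 93 + 147*((6*3)*(-1)) = 93 + 147*(18*(-1)) = 93 + 147*(-18) = 93 - 2646 = -2553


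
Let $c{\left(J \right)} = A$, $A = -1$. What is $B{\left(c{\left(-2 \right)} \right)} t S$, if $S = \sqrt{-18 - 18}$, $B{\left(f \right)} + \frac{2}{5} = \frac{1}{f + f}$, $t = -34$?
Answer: $\frac{918 i}{5} \approx 183.6 i$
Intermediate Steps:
$c{\left(J \right)} = -1$
$B{\left(f \right)} = - \frac{2}{5} + \frac{1}{2 f}$ ($B{\left(f \right)} = - \frac{2}{5} + \frac{1}{f + f} = - \frac{2}{5} + \frac{1}{2 f}$)
$S = 6 i$ ($S = \sqrt{-36} = 6 i \approx 6.0 i$)
$B{\left(c{\left(-2 \right)} \right)} t S = \frac{5 - -4}{10 \left(-1\right)} \left(-34\right) 6 i = \frac{1}{10} \left(-1\right) \left(5 + 4\right) \left(-34\right) 6 i = \frac{1}{10} \left(-1\right) 9 \left(-34\right) 6 i = \left(- \frac{9}{10}\right) \left(-34\right) 6 i = \frac{153 \cdot 6 i}{5} = \frac{918 i}{5}$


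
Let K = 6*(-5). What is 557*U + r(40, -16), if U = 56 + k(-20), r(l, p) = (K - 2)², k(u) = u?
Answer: 21076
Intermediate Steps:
K = -30
r(l, p) = 1024 (r(l, p) = (-30 - 2)² = (-32)² = 1024)
U = 36 (U = 56 - 20 = 36)
557*U + r(40, -16) = 557*36 + 1024 = 20052 + 1024 = 21076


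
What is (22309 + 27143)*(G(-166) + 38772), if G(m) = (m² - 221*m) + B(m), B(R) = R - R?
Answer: 5094248328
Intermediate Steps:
B(R) = 0
G(m) = m² - 221*m (G(m) = (m² - 221*m) + 0 = m² - 221*m)
(22309 + 27143)*(G(-166) + 38772) = (22309 + 27143)*(-166*(-221 - 166) + 38772) = 49452*(-166*(-387) + 38772) = 49452*(64242 + 38772) = 49452*103014 = 5094248328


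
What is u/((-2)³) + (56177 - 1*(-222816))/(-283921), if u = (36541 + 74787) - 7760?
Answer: -334174569/25811 ≈ -12947.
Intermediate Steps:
u = 103568 (u = 111328 - 7760 = 103568)
u/((-2)³) + (56177 - 1*(-222816))/(-283921) = 103568/((-2)³) + (56177 - 1*(-222816))/(-283921) = 103568/(-8) + (56177 + 222816)*(-1/283921) = 103568*(-⅛) + 278993*(-1/283921) = -12946 - 25363/25811 = -334174569/25811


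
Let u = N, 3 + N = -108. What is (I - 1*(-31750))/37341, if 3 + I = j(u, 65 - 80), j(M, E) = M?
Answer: 31636/37341 ≈ 0.84722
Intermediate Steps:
N = -111 (N = -3 - 108 = -111)
u = -111
I = -114 (I = -3 - 111 = -114)
(I - 1*(-31750))/37341 = (-114 - 1*(-31750))/37341 = (-114 + 31750)*(1/37341) = 31636*(1/37341) = 31636/37341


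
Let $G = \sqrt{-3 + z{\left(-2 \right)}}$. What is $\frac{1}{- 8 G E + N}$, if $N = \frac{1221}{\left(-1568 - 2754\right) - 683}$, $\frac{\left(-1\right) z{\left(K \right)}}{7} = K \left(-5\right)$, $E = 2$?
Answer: $- \frac{50505}{3868895521} + \frac{3312400 i \sqrt{73}}{3868895521} \approx -1.3054 \cdot 10^{-5} + 0.007315 i$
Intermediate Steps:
$z{\left(K \right)} = 35 K$ ($z{\left(K \right)} = - 7 K \left(-5\right) = - 7 \left(- 5 K\right) = 35 K$)
$G = i \sqrt{73}$ ($G = \sqrt{-3 + 35 \left(-2\right)} = \sqrt{-3 - 70} = \sqrt{-73} = i \sqrt{73} \approx 8.544 i$)
$N = - \frac{111}{455}$ ($N = \frac{1221}{-4322 - 683} = \frac{1221}{-5005} = 1221 \left(- \frac{1}{5005}\right) = - \frac{111}{455} \approx -0.24396$)
$\frac{1}{- 8 G E + N} = \frac{1}{- 8 i \sqrt{73} \cdot 2 - \frac{111}{455}} = \frac{1}{- 16 i \sqrt{73} - \frac{111}{455}} = \frac{1}{- \frac{111}{455} - 16 i \sqrt{73}}$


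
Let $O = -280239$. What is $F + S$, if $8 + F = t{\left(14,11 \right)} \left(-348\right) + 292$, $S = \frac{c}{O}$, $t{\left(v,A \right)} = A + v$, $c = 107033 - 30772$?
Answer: $- \frac{2358567685}{280239} \approx -8416.3$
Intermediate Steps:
$c = 76261$
$S = - \frac{76261}{280239}$ ($S = \frac{76261}{-280239} = 76261 \left(- \frac{1}{280239}\right) = - \frac{76261}{280239} \approx -0.27213$)
$F = -8416$ ($F = -8 + \left(\left(11 + 14\right) \left(-348\right) + 292\right) = -8 + \left(25 \left(-348\right) + 292\right) = -8 + \left(-8700 + 292\right) = -8 - 8408 = -8416$)
$F + S = -8416 - \frac{76261}{280239} = - \frac{2358567685}{280239}$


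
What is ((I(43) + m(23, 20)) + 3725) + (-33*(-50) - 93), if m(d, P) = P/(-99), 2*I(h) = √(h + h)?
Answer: 522898/99 + √86/2 ≈ 5286.4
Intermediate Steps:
I(h) = √2*√h/2 (I(h) = √(h + h)/2 = √(2*h)/2 = (√2*√h)/2 = √2*√h/2)
m(d, P) = -P/99 (m(d, P) = P*(-1/99) = -P/99)
((I(43) + m(23, 20)) + 3725) + (-33*(-50) - 93) = ((√2*√43/2 - 1/99*20) + 3725) + (-33*(-50) - 93) = ((√86/2 - 20/99) + 3725) + (1650 - 93) = ((-20/99 + √86/2) + 3725) + 1557 = (368755/99 + √86/2) + 1557 = 522898/99 + √86/2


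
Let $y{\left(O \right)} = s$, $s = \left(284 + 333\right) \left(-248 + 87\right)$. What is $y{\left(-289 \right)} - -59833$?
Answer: $-39504$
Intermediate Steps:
$s = -99337$ ($s = 617 \left(-161\right) = -99337$)
$y{\left(O \right)} = -99337$
$y{\left(-289 \right)} - -59833 = -99337 - -59833 = -99337 + 59833 = -39504$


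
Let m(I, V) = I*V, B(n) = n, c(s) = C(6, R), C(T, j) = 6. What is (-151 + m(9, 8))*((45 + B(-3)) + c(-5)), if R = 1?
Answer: -3792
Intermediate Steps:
c(s) = 6
(-151 + m(9, 8))*((45 + B(-3)) + c(-5)) = (-151 + 9*8)*((45 - 3) + 6) = (-151 + 72)*(42 + 6) = -79*48 = -3792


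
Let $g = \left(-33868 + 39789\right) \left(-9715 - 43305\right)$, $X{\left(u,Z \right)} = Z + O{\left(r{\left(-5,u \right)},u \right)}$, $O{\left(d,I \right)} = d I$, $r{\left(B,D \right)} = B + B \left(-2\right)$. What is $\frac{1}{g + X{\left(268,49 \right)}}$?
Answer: $- \frac{1}{313930031} \approx -3.1854 \cdot 10^{-9}$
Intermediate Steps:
$r{\left(B,D \right)} = - B$ ($r{\left(B,D \right)} = B - 2 B = - B$)
$O{\left(d,I \right)} = I d$
$X{\left(u,Z \right)} = Z + 5 u$ ($X{\left(u,Z \right)} = Z + u \left(\left(-1\right) \left(-5\right)\right) = Z + u 5 = Z + 5 u$)
$g = -313931420$ ($g = 5921 \left(-53020\right) = -313931420$)
$\frac{1}{g + X{\left(268,49 \right)}} = \frac{1}{-313931420 + \left(49 + 5 \cdot 268\right)} = \frac{1}{-313931420 + \left(49 + 1340\right)} = \frac{1}{-313931420 + 1389} = \frac{1}{-313930031} = - \frac{1}{313930031}$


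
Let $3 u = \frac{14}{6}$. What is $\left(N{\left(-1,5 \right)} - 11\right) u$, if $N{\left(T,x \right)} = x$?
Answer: $- \frac{14}{3} \approx -4.6667$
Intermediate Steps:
$u = \frac{7}{9}$ ($u = \frac{14 \cdot \frac{1}{6}}{3} = \frac{1}{3} \cdot \frac{7}{3} = \frac{7}{9} \approx 0.77778$)
$\left(N{\left(-1,5 \right)} - 11\right) u = \left(5 - 11\right) \frac{7}{9} = \left(-6\right) \frac{7}{9} = - \frac{14}{3}$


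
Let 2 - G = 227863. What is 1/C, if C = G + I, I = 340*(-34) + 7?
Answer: -1/239414 ≈ -4.1769e-6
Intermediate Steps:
G = -227861 (G = 2 - 1*227863 = 2 - 227863 = -227861)
I = -11553 (I = -11560 + 7 = -11553)
C = -239414 (C = -227861 - 11553 = -239414)
1/C = 1/(-239414) = -1/239414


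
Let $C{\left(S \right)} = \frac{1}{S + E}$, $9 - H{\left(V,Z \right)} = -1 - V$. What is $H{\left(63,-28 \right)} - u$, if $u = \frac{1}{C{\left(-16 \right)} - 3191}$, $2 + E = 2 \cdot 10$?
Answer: $\frac{465815}{6381} \approx 73.0$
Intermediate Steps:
$H{\left(V,Z \right)} = 10 + V$ ($H{\left(V,Z \right)} = 9 - \left(-1 - V\right) = 9 + \left(1 + V\right) = 10 + V$)
$E = 18$ ($E = -2 + 2 \cdot 10 = -2 + 20 = 18$)
$C{\left(S \right)} = \frac{1}{18 + S}$ ($C{\left(S \right)} = \frac{1}{S + 18} = \frac{1}{18 + S}$)
$u = - \frac{2}{6381}$ ($u = \frac{1}{\frac{1}{18 - 16} - 3191} = \frac{1}{\frac{1}{2} - 3191} = \frac{1}{- \frac{6381}{2}} = - \frac{2}{6381} \approx -0.00031343$)
$H{\left(63,-28 \right)} - u = \left(10 + 63\right) - - \frac{2}{6381} = 73 + \frac{2}{6381} = \frac{465815}{6381}$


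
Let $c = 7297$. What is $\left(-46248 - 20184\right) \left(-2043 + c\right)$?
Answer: $-349033728$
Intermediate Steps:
$\left(-46248 - 20184\right) \left(-2043 + c\right) = \left(-46248 - 20184\right) \left(-2043 + 7297\right) = \left(-66432\right) 5254 = -349033728$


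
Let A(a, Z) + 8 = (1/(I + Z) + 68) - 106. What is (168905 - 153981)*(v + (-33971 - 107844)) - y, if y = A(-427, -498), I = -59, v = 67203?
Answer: -620224759193/557 ≈ -1.1135e+9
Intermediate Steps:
A(a, Z) = -46 + 1/(-59 + Z) (A(a, Z) = -8 + ((1/(-59 + Z) + 68) - 106) = -8 + ((68 + 1/(-59 + Z)) - 106) = -8 + (-38 + 1/(-59 + Z)) = -46 + 1/(-59 + Z))
y = -25623/557 (y = (2715 - 46*(-498))/(-59 - 498) = (2715 + 22908)/(-557) = -1/557*25623 = -25623/557 ≈ -46.002)
(168905 - 153981)*(v + (-33971 - 107844)) - y = (168905 - 153981)*(67203 + (-33971 - 107844)) - 1*(-25623/557) = 14924*(67203 - 141815) + 25623/557 = 14924*(-74612) + 25623/557 = -1113509488 + 25623/557 = -620224759193/557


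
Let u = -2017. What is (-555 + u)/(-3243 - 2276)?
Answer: 2572/5519 ≈ 0.46603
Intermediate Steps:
(-555 + u)/(-3243 - 2276) = (-555 - 2017)/(-3243 - 2276) = -2572/(-5519) = -2572*(-1/5519) = 2572/5519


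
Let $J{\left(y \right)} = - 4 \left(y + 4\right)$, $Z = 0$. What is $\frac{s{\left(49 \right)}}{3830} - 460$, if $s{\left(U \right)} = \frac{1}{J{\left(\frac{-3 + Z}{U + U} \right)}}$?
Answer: $- \frac{1370680449}{2979740} \approx -460.0$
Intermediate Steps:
$J{\left(y \right)} = -16 - 4 y$ ($J{\left(y \right)} = - 4 \left(4 + y\right) = -16 - 4 y$)
$s{\left(U \right)} = \frac{1}{-16 + \frac{6}{U}}$ ($s{\left(U \right)} = \frac{1}{-16 - 4 \frac{-3 + 0}{U + U}} = \frac{1}{-16 - 4 \left(- \frac{3}{2 U}\right)} = \frac{1}{-16 + \frac{6}{U}}$)
$\frac{s{\left(49 \right)}}{3830} - 460 = \frac{\left(-1\right) 49 \frac{1}{-6 + 16 \cdot 49}}{3830} - 460 = \left(-1\right) 49 \frac{1}{-6 + 784} \cdot \frac{1}{3830} - 460 = \left(-1\right) 49 \cdot \frac{1}{778} \cdot \frac{1}{3830} - 460 = \left(- \frac{49}{778}\right) \frac{1}{3830} - 460 = - \frac{49}{2979740} - 460 = - \frac{1370680449}{2979740}$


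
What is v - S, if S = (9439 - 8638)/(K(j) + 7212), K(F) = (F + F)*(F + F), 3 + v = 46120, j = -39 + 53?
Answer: 368750731/7996 ≈ 46117.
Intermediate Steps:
j = 14
v = 46117 (v = -3 + 46120 = 46117)
K(F) = 4*F**2 (K(F) = (2*F)*(2*F) = 4*F**2)
S = 801/7996 (S = (9439 - 8638)/(4*14**2 + 7212) = 801/(4*196 + 7212) = 801/(784 + 7212) = 801/7996 ≈ 0.10018)
v - S = 46117 - 1*801/7996 = 46117 - 801/7996 = 368750731/7996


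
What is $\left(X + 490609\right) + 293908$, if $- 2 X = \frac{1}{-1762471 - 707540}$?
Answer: $\frac{3875531239375}{4940022} \approx 7.8452 \cdot 10^{5}$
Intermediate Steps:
$X = \frac{1}{4940022}$ ($X = - \frac{1}{2 \left(-1762471 - 707540\right)} = - \frac{1}{2 \left(-2470011\right)} = \left(- \frac{1}{2}\right) \left(- \frac{1}{2470011}\right) = \frac{1}{4940022} \approx 2.0243 \cdot 10^{-7}$)
$\left(X + 490609\right) + 293908 = \left(\frac{1}{4940022} + 490609\right) + 293908 = \frac{2423619253399}{4940022} + 293908 = \frac{3875531239375}{4940022}$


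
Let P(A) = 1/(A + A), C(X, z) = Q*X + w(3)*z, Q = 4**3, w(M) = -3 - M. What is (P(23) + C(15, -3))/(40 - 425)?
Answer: -6427/2530 ≈ -2.5403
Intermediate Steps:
Q = 64
C(X, z) = -6*z + 64*X (C(X, z) = 64*X + (-3 - 1*3)*z = 64*X + (-3 - 3)*z = 64*X - 6*z = -6*z + 64*X)
P(A) = 1/(2*A)
(P(23) + C(15, -3))/(40 - 425) = ((1/2)/23 + (-6*(-3) + 64*15))/(40 - 425) = ((1/2)*(1/23) + (18 + 960))/(-385) = (1/46 + 978)*(-1/385) = (44989/46)*(-1/385) = -6427/2530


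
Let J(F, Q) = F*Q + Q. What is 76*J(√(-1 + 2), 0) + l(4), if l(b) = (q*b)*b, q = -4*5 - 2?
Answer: -352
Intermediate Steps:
q = -22 (q = -20 - 2 = -22)
J(F, Q) = Q + F*Q
l(b) = -22*b² (l(b) = (-22*b)*b = -22*b²)
76*J(√(-1 + 2), 0) + l(4) = 76*(0*(1 + √(-1 + 2))) - 22*4² = 76*(0*(1 + √1)) - 22*16 = 76*(0*(1 + 1)) - 352 = 76*(0*2) - 352 = 76*0 - 352 = 0 - 352 = -352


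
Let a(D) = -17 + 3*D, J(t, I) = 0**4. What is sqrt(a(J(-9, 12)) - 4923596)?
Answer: I*sqrt(4923613) ≈ 2218.9*I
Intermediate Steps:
J(t, I) = 0
sqrt(a(J(-9, 12)) - 4923596) = sqrt((-17 + 3*0) - 4923596) = sqrt((-17 + 0) - 4923596) = sqrt(-17 - 4923596) = sqrt(-4923613) = I*sqrt(4923613)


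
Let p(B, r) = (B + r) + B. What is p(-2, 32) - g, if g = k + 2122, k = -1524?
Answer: -570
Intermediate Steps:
p(B, r) = r + 2*B
g = 598 (g = -1524 + 2122 = 598)
p(-2, 32) - g = (32 + 2*(-2)) - 1*598 = (32 - 4) - 598 = 28 - 598 = -570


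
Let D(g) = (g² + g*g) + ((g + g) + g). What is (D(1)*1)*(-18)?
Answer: -90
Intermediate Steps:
D(g) = 2*g² + 3*g (D(g) = (g² + g²) + (2*g + g) = 2*g² + 3*g)
(D(1)*1)*(-18) = ((1*(3 + 2*1))*1)*(-18) = ((1*(3 + 2))*1)*(-18) = ((1*5)*1)*(-18) = (5*1)*(-18) = 5*(-18) = -90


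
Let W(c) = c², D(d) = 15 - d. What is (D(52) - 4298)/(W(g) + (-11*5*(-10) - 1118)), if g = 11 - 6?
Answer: 1445/181 ≈ 7.9834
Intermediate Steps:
g = 5
(D(52) - 4298)/(W(g) + (-11*5*(-10) - 1118)) = ((15 - 1*52) - 4298)/(5² + (-11*5*(-10) - 1118)) = ((15 - 52) - 4298)/(25 + (-55*(-10) - 1118)) = (-37 - 4298)/(25 + (550 - 1118)) = -4335/(25 - 568) = -4335/(-543) = -4335*(-1/543) = 1445/181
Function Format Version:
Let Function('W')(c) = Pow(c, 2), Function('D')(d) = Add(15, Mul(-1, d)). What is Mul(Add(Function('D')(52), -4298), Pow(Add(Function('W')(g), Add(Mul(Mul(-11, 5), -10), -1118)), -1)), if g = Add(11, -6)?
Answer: Rational(1445, 181) ≈ 7.9834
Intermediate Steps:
g = 5
Mul(Add(Function('D')(52), -4298), Pow(Add(Function('W')(g), Add(Mul(Mul(-11, 5), -10), -1118)), -1)) = Mul(Add(Add(15, Mul(-1, 52)), -4298), Pow(Add(Pow(5, 2), Add(Mul(Mul(-11, 5), -10), -1118)), -1)) = Mul(Add(Add(15, -52), -4298), Pow(Add(25, Add(Mul(-55, -10), -1118)), -1)) = Mul(Add(-37, -4298), Pow(Add(25, Add(550, -1118)), -1)) = Mul(-4335, Pow(Add(25, -568), -1)) = Mul(-4335, Pow(-543, -1)) = Mul(-4335, Rational(-1, 543)) = Rational(1445, 181)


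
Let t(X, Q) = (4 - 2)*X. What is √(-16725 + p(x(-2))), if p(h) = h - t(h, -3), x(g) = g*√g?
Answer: √(-16725 + 2*I*√2) ≈ 0.011 + 129.33*I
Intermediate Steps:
x(g) = g^(3/2)
t(X, Q) = 2*X
p(h) = -h (p(h) = h - 2*h = -h)
√(-16725 + p(x(-2))) = √(-16725 - (-2)^(3/2)) = √(-16725 - (-2)*I*√2) = √(-16725 + 2*I*√2)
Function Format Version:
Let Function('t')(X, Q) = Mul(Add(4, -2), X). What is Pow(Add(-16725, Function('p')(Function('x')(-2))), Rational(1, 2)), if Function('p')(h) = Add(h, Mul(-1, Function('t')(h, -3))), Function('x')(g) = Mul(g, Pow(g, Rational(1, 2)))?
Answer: Pow(Add(-16725, Mul(2, I, Pow(2, Rational(1, 2)))), Rational(1, 2)) ≈ Add(0.011, Mul(129.33, I))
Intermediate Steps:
Function('x')(g) = Pow(g, Rational(3, 2))
Function('t')(X, Q) = Mul(2, X)
Function('p')(h) = Mul(-1, h) (Function('p')(h) = Add(h, Mul(-1, Mul(2, h))) = Add(h, Mul(-2, h)) = Mul(-1, h))
Pow(Add(-16725, Function('p')(Function('x')(-2))), Rational(1, 2)) = Pow(Add(-16725, Mul(-1, Pow(-2, Rational(3, 2)))), Rational(1, 2)) = Pow(Add(-16725, Mul(-1, Mul(-2, I, Pow(2, Rational(1, 2))))), Rational(1, 2)) = Pow(Add(-16725, Mul(2, I, Pow(2, Rational(1, 2)))), Rational(1, 2))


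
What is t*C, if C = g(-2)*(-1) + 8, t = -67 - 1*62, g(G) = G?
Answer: -1290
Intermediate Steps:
t = -129 (t = -67 - 62 = -129)
C = 10 (C = -2*(-1) + 8 = 2 + 8 = 10)
t*C = -129*10 = -1290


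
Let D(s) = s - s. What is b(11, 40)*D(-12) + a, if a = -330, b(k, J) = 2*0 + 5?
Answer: -330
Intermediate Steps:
b(k, J) = 5 (b(k, J) = 0 + 5 = 5)
D(s) = 0
b(11, 40)*D(-12) + a = 5*0 - 330 = 0 - 330 = -330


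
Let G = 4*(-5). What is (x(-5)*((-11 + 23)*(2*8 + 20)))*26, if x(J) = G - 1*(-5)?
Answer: -168480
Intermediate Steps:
G = -20
x(J) = -15 (x(J) = -20 - 1*(-5) = -20 + 5 = -15)
(x(-5)*((-11 + 23)*(2*8 + 20)))*26 = -15*(-11 + 23)*(2*8 + 20)*26 = -180*(16 + 20)*26 = -180*36*26 = -15*432*26 = -6480*26 = -168480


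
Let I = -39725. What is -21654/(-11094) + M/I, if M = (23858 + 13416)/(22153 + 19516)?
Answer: 5973912479599/3060651595225 ≈ 1.9518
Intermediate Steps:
M = 37274/41669 ≈ 0.89453
-21654/(-11094) + M/I = -21654/(-11094) + (37274/41669)/(-39725) = -21654*(-1/11094) + (37274/41669)*(-1/39725) = 3609/1849 - 37274/1655301025 = 5973912479599/3060651595225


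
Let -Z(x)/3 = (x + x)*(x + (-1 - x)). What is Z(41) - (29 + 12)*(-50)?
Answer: 2296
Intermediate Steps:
Z(x) = 6*x (Z(x) = -3*(x + x)*(x + (-1 - x)) = -3*2*x*(-1) = -(-6)*x = 6*x)
Z(41) - (29 + 12)*(-50) = 6*41 - (29 + 12)*(-50) = 246 - 41*(-50) = 246 - 1*(-2050) = 246 + 2050 = 2296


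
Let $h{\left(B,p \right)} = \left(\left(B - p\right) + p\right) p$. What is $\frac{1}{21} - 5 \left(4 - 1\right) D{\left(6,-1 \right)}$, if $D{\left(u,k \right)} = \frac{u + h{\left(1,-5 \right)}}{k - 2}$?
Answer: $\frac{106}{21} \approx 5.0476$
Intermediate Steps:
$h{\left(B,p \right)} = B p$
$D{\left(u,k \right)} = \frac{-5 + u}{-2 + k}$ ($D{\left(u,k \right)} = \frac{u + 1 \left(-5\right)}{k - 2} = \frac{u - 5}{-2 + k} = \frac{-5 + u}{-2 + k}$)
$\frac{1}{21} - 5 \left(4 - 1\right) D{\left(6,-1 \right)} = \frac{1}{21} - 5 \left(4 - 1\right) \frac{-5 + 6}{-2 - 1} = \frac{1}{21} - 5 \cdot 3 \frac{1}{-3} \cdot 1 = \frac{1}{21} - 5 \cdot 3 \left(\left(- \frac{1}{3}\right) 1\right) = \frac{1}{21} - 5 \cdot 3 \left(- \frac{1}{3}\right) = \frac{1}{21} - -5 = \frac{1}{21} + 5 = \frac{106}{21}$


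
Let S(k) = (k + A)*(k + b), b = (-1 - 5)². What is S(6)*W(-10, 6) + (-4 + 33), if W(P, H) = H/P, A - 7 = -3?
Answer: -223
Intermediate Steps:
b = 36 (b = (-6)² = 36)
A = 4 (A = 7 - 3 = 4)
S(k) = (4 + k)*(36 + k) (S(k) = (k + 4)*(k + 36) = (4 + k)*(36 + k))
S(6)*W(-10, 6) + (-4 + 33) = (144 + 6² + 40*6)*(6/(-10)) + (-4 + 33) = (144 + 36 + 240)*(6*(-⅒)) + 29 = 420*(-⅗) + 29 = -252 + 29 = -223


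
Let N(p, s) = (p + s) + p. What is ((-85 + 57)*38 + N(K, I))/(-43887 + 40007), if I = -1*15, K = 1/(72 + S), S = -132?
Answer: 32371/116400 ≈ 0.27810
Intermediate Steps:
K = -1/60 (K = 1/(72 - 132) = 1/(-60) = -1/60 ≈ -0.016667)
I = -15
N(p, s) = s + 2*p
((-85 + 57)*38 + N(K, I))/(-43887 + 40007) = ((-85 + 57)*38 + (-15 + 2*(-1/60)))/(-43887 + 40007) = (-28*38 + (-15 - 1/30))/(-3880) = (-1064 - 451/30)*(-1/3880) = -32371/30*(-1/3880) = 32371/116400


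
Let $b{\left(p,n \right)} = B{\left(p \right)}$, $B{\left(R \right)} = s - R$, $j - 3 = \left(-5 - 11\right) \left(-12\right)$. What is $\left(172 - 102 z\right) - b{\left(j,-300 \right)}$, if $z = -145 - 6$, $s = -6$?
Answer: $15775$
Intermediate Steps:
$j = 195$ ($j = 3 + \left(-5 - 11\right) \left(-12\right) = 3 - -192 = 3 + 192 = 195$)
$z = -151$
$B{\left(R \right)} = -6 - R$
$b{\left(p,n \right)} = -6 - p$
$\left(172 - 102 z\right) - b{\left(j,-300 \right)} = \left(172 - -15402\right) - \left(-6 - 195\right) = \left(172 + 15402\right) - \left(-6 - 195\right) = 15574 - -201 = 15574 + 201 = 15775$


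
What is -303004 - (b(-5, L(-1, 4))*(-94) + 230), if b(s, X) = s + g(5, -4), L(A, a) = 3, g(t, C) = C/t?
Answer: -1518896/5 ≈ -3.0378e+5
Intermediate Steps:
b(s, X) = -4/5 + s (b(s, X) = s - 4/5 = -4/5 + s)
-303004 - (b(-5, L(-1, 4))*(-94) + 230) = -303004 - ((-4/5 - 5)*(-94) + 230) = -303004 - (-29/5*(-94) + 230) = -303004 - (2726/5 + 230) = -303004 - 1*3876/5 = -303004 - 3876/5 = -1518896/5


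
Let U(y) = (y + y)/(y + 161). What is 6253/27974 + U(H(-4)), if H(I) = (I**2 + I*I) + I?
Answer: 392623/755298 ≈ 0.51982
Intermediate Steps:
H(I) = I + 2*I**2 (H(I) = (I**2 + I**2) + I = 2*I**2 + I = I + 2*I**2)
U(y) = 2*y/(161 + y) (U(y) = (2*y)/(161 + y) = 2*y/(161 + y))
6253/27974 + U(H(-4)) = 6253/27974 + 2*(-4*(1 + 2*(-4)))/(161 - 4*(1 + 2*(-4))) = 6253*(1/27974) + 2*(-4*(1 - 8))/(161 - 4*(1 - 8)) = 6253/27974 + 2*(-4*(-7))/(161 - 4*(-7)) = 6253/27974 + 2*28/(161 + 28) = 6253/27974 + 2*28/189 = 6253/27974 + 2*28*(1/189) = 6253/27974 + 8/27 = 392623/755298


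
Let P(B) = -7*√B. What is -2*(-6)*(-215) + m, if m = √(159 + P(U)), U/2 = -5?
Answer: -2580 + √(159 - 7*I*√10) ≈ -2567.4 - 0.87564*I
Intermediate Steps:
U = -10 (U = 2*(-5) = -10)
m = √(159 - 7*I*√10) ≈ 12.64 - 0.87564*I
-2*(-6)*(-215) + m = -2*(-6)*(-215) + √(159 - 7*I*√10) = 12*(-215) + √(159 - 7*I*√10) = -2580 + √(159 - 7*I*√10)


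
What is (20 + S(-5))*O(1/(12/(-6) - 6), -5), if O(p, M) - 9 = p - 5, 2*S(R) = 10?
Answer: 775/8 ≈ 96.875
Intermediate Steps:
S(R) = 5 (S(R) = (½)*10 = 5)
O(p, M) = 4 + p (O(p, M) = 9 + (p - 5) = 9 + (-5 + p) = 4 + p)
(20 + S(-5))*O(1/(12/(-6) - 6), -5) = (20 + 5)*(4 + 1/(12/(-6) - 6)) = 25*(4 + 1/(12*(-⅙) - 6)) = 25*(4 + 1/(-2 - 6)) = 25*(4 + 1/(-8)) = 25*(4 - ⅛) = 25*(31/8) = 775/8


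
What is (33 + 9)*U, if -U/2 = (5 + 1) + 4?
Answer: -840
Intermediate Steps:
U = -20 (U = -2*((5 + 1) + 4) = -2*(6 + 4) = -2*10 = -20)
(33 + 9)*U = (33 + 9)*(-20) = 42*(-20) = -840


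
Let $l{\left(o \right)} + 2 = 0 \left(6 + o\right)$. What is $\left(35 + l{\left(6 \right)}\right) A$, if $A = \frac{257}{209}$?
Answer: $\frac{771}{19} \approx 40.579$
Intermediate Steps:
$A = \frac{257}{209}$ ($A = 257 \cdot \frac{1}{209} = \frac{257}{209} \approx 1.2297$)
$l{\left(o \right)} = -2$ ($l{\left(o \right)} = -2 + 0 \left(6 + o\right) = -2 + 0 = -2$)
$\left(35 + l{\left(6 \right)}\right) A = \left(35 - 2\right) \frac{257}{209} = 33 \cdot \frac{257}{209} = \frac{771}{19}$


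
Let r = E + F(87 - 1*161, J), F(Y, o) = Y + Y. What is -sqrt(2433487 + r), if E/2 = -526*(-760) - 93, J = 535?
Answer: -sqrt(3232673) ≈ -1798.0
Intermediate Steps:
F(Y, o) = 2*Y
E = 799334 (E = 2*(-526*(-760) - 93) = 2*(399760 - 93) = 2*399667 = 799334)
r = 799186 (r = 799334 + 2*(87 - 1*161) = 799334 + 2*(87 - 161) = 799334 + 2*(-74) = 799334 - 148 = 799186)
-sqrt(2433487 + r) = -sqrt(2433487 + 799186) = -sqrt(3232673)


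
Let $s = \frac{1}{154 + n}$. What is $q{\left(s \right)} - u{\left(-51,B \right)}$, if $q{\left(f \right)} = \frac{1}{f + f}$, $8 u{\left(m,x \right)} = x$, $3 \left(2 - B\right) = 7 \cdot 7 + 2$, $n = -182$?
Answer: $- \frac{97}{8} \approx -12.125$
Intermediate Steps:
$B = -15$ ($B = 2 - \frac{7 \cdot 7 + 2}{3} = 2 - \frac{49 + 2}{3} = 2 - 17 = -15$)
$u{\left(m,x \right)} = \frac{x}{8}$
$s = - \frac{1}{28}$ ($s = \frac{1}{154 - 182} = \frac{1}{-28} = - \frac{1}{28} \approx -0.035714$)
$q{\left(f \right)} = \frac{1}{2 f}$
$q{\left(s \right)} - u{\left(-51,B \right)} = \frac{1}{2 \left(- \frac{1}{28}\right)} - \frac{1}{8} \left(-15\right) = \frac{1}{2} \left(-28\right) - - \frac{15}{8} = -14 + \frac{15}{8} = - \frac{97}{8}$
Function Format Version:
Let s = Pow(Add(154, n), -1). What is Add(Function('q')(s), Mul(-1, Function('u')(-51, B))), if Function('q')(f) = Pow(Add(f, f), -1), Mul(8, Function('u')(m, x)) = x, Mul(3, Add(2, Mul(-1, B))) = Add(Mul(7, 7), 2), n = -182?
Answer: Rational(-97, 8) ≈ -12.125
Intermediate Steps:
B = -15 (B = Add(2, Mul(Rational(-1, 3), Add(Mul(7, 7), 2))) = Add(2, Mul(Rational(-1, 3), Add(49, 2))) = Add(2, Mul(Rational(-1, 3), 51)) = Add(2, -17) = -15)
Function('u')(m, x) = Mul(Rational(1, 8), x)
s = Rational(-1, 28) (s = Pow(Add(154, -182), -1) = Pow(-28, -1) = Rational(-1, 28) ≈ -0.035714)
Function('q')(f) = Mul(Rational(1, 2), Pow(f, -1)) (Function('q')(f) = Pow(Mul(2, f), -1) = Mul(Rational(1, 2), Pow(f, -1)))
Add(Function('q')(s), Mul(-1, Function('u')(-51, B))) = Add(Mul(Rational(1, 2), Pow(Rational(-1, 28), -1)), Mul(-1, Mul(Rational(1, 8), -15))) = Add(Mul(Rational(1, 2), -28), Mul(-1, Rational(-15, 8))) = Add(-14, Rational(15, 8)) = Rational(-97, 8)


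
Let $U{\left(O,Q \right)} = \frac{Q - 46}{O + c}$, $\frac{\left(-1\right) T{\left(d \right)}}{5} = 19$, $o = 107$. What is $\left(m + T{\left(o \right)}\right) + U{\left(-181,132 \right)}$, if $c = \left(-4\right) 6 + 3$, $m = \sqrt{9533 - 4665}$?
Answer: $- \frac{9638}{101} + 2 \sqrt{1217} \approx -25.655$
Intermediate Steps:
$T{\left(d \right)} = -95$ ($T{\left(d \right)} = \left(-5\right) 19 = -95$)
$m = 2 \sqrt{1217}$ ($m = \sqrt{4868} = 2 \sqrt{1217} \approx 69.771$)
$c = -21$ ($c = -24 + 3 = -21$)
$U{\left(O,Q \right)} = \frac{-46 + Q}{-21 + O}$ ($U{\left(O,Q \right)} = \frac{Q - 46}{O - 21} = \frac{-46 + Q}{-21 + O}$)
$\left(m + T{\left(o \right)}\right) + U{\left(-181,132 \right)} = \left(2 \sqrt{1217} - 95\right) + \frac{-46 + 132}{-21 - 181} = \left(-95 + 2 \sqrt{1217}\right) + \frac{1}{-202} \cdot 86 = \left(-95 + 2 \sqrt{1217}\right) - \frac{43}{101} = - \frac{9638}{101} + 2 \sqrt{1217}$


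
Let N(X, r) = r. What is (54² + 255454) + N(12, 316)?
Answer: 258686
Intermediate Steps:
(54² + 255454) + N(12, 316) = (54² + 255454) + 316 = (2916 + 255454) + 316 = 258370 + 316 = 258686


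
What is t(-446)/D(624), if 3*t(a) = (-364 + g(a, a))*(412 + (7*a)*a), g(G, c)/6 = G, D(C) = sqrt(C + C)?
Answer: -529273120*sqrt(78)/117 ≈ -3.9952e+7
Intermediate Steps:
D(C) = sqrt(2)*sqrt(C) (D(C) = sqrt(2*C) = sqrt(2)*sqrt(C))
g(G, c) = 6*G
t(a) = (-364 + 6*a)*(412 + 7*a**2)/3 (t(a) = ((-364 + 6*a)*(412 + (7*a)*a))/3 = ((-364 + 6*a)*(412 + 7*a**2))/3 = (-364 + 6*a)*(412 + 7*a**2)/3)
t(-446)/D(624) = (-149968/3 + 14*(-446)**3 + 824*(-446) - 2548/3*(-446)**2)/((sqrt(2)*sqrt(624))) = (-149968/3 + 14*(-88716536) - 367504 - 2548/3*198916)/((sqrt(2)*(4*sqrt(39)))) = (-149968/3 - 1242031504 - 367504 - 506837968/3)/((4*sqrt(78))) = -529273120*sqrt(78)/117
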